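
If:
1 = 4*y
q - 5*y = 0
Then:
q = 5/4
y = 1/4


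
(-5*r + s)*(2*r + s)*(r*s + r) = -10*r^3*s - 10*r^3 - 3*r^2*s^2 - 3*r^2*s + r*s^3 + r*s^2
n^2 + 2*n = n*(n + 2)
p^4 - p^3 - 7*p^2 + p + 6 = (p - 3)*(p - 1)*(p + 1)*(p + 2)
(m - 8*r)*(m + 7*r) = m^2 - m*r - 56*r^2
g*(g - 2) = g^2 - 2*g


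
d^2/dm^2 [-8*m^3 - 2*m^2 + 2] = -48*m - 4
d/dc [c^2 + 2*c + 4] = 2*c + 2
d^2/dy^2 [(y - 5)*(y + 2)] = 2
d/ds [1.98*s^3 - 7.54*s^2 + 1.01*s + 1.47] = 5.94*s^2 - 15.08*s + 1.01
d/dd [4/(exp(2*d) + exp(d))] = 4*(-2*exp(d) - 1)*exp(-d)/(exp(d) + 1)^2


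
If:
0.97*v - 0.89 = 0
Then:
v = 0.92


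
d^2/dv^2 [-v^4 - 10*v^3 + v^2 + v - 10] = -12*v^2 - 60*v + 2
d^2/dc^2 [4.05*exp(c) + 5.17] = 4.05*exp(c)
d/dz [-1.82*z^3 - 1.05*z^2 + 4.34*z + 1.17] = -5.46*z^2 - 2.1*z + 4.34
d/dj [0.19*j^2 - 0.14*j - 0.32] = 0.38*j - 0.14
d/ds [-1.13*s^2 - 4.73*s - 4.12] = -2.26*s - 4.73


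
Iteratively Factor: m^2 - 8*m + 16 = (m - 4)*(m - 4)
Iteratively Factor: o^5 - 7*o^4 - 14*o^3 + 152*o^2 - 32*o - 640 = (o + 2)*(o^4 - 9*o^3 + 4*o^2 + 144*o - 320) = (o + 2)*(o + 4)*(o^3 - 13*o^2 + 56*o - 80) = (o - 5)*(o + 2)*(o + 4)*(o^2 - 8*o + 16) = (o - 5)*(o - 4)*(o + 2)*(o + 4)*(o - 4)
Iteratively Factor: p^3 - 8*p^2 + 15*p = (p - 3)*(p^2 - 5*p) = (p - 5)*(p - 3)*(p)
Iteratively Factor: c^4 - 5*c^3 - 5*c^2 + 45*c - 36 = (c - 1)*(c^3 - 4*c^2 - 9*c + 36) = (c - 4)*(c - 1)*(c^2 - 9) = (c - 4)*(c - 3)*(c - 1)*(c + 3)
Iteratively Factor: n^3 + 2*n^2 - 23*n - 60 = (n - 5)*(n^2 + 7*n + 12) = (n - 5)*(n + 3)*(n + 4)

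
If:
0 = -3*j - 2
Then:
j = -2/3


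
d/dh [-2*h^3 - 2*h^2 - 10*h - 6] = -6*h^2 - 4*h - 10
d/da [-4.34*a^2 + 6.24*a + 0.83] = 6.24 - 8.68*a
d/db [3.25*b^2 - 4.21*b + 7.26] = 6.5*b - 4.21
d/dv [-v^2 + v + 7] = 1 - 2*v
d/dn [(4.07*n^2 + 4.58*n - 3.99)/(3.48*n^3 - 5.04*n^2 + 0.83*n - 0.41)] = (-14.1636*n^4 - 31.8768*n^3 + 68.1169*n^2 - 43.5566*n + 1.4339)/(12.1104*n^6 - 35.0784*n^5 + 31.1784*n^4 - 11.22*n^3 + 4.8217*n^2 - 0.6806*n + 0.1681)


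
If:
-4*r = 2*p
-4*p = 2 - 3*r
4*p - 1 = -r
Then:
No Solution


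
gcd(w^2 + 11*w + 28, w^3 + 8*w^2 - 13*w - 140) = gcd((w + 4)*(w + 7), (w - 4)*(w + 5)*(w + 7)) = w + 7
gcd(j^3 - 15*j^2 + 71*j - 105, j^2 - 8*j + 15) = j^2 - 8*j + 15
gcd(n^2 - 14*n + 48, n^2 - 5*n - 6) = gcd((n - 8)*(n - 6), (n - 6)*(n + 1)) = n - 6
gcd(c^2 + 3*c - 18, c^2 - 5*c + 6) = c - 3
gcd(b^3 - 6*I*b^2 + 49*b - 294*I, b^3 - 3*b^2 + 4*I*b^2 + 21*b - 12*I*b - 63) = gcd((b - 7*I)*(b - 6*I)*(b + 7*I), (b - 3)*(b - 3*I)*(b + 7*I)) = b + 7*I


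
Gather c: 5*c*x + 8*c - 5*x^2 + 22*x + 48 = c*(5*x + 8) - 5*x^2 + 22*x + 48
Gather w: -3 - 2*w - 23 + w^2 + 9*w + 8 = w^2 + 7*w - 18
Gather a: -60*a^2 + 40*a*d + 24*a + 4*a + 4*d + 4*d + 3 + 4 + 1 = -60*a^2 + a*(40*d + 28) + 8*d + 8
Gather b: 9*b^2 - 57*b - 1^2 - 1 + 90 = 9*b^2 - 57*b + 88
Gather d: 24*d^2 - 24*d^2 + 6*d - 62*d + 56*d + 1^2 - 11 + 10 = 0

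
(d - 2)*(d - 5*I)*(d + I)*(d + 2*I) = d^4 - 2*d^3 - 2*I*d^3 + 13*d^2 + 4*I*d^2 - 26*d + 10*I*d - 20*I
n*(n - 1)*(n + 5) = n^3 + 4*n^2 - 5*n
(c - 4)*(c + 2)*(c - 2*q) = c^3 - 2*c^2*q - 2*c^2 + 4*c*q - 8*c + 16*q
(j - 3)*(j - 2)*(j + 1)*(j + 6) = j^4 + 2*j^3 - 23*j^2 + 12*j + 36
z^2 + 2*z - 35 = (z - 5)*(z + 7)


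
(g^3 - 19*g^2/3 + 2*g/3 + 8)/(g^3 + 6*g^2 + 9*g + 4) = (g^2 - 22*g/3 + 8)/(g^2 + 5*g + 4)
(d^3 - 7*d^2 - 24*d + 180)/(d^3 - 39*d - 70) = (d^2 - 12*d + 36)/(d^2 - 5*d - 14)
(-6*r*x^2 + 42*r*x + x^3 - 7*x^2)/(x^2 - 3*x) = (-6*r*x + 42*r + x^2 - 7*x)/(x - 3)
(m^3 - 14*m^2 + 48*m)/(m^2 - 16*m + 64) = m*(m - 6)/(m - 8)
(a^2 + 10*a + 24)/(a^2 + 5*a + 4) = (a + 6)/(a + 1)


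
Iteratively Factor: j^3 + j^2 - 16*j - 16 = (j + 1)*(j^2 - 16) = (j - 4)*(j + 1)*(j + 4)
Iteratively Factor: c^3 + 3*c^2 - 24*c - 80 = (c - 5)*(c^2 + 8*c + 16) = (c - 5)*(c + 4)*(c + 4)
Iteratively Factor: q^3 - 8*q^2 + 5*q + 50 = (q - 5)*(q^2 - 3*q - 10) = (q - 5)*(q + 2)*(q - 5)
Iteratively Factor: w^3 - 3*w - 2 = (w + 1)*(w^2 - w - 2) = (w - 2)*(w + 1)*(w + 1)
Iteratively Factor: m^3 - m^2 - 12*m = (m + 3)*(m^2 - 4*m) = m*(m + 3)*(m - 4)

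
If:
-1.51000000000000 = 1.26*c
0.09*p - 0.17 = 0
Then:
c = -1.20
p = 1.89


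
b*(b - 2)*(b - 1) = b^3 - 3*b^2 + 2*b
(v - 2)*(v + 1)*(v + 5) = v^3 + 4*v^2 - 7*v - 10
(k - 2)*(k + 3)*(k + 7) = k^3 + 8*k^2 + k - 42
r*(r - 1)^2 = r^3 - 2*r^2 + r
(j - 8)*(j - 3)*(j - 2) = j^3 - 13*j^2 + 46*j - 48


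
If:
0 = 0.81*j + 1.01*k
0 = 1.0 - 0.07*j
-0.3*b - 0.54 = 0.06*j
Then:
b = -4.66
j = 14.29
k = -11.46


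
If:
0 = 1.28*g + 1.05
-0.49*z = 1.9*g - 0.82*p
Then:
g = -0.82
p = 0.597560975609756*z - 1.90072408536585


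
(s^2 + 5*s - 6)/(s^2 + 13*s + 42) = (s - 1)/(s + 7)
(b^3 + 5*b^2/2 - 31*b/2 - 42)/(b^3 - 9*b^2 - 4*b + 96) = (b + 7/2)/(b - 8)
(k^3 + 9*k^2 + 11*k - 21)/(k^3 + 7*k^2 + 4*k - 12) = (k^2 + 10*k + 21)/(k^2 + 8*k + 12)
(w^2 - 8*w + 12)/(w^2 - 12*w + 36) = (w - 2)/(w - 6)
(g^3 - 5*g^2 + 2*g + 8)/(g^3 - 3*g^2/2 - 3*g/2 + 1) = 2*(g - 4)/(2*g - 1)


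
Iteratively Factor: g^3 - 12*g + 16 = (g - 2)*(g^2 + 2*g - 8) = (g - 2)^2*(g + 4)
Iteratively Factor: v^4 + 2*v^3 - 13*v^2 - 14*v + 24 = (v + 2)*(v^3 - 13*v + 12) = (v - 1)*(v + 2)*(v^2 + v - 12) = (v - 1)*(v + 2)*(v + 4)*(v - 3)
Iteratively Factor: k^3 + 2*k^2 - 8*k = (k)*(k^2 + 2*k - 8) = k*(k + 4)*(k - 2)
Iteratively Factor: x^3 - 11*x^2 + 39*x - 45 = (x - 5)*(x^2 - 6*x + 9) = (x - 5)*(x - 3)*(x - 3)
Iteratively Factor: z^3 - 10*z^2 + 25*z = (z - 5)*(z^2 - 5*z) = (z - 5)^2*(z)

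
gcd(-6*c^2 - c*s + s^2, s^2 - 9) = 1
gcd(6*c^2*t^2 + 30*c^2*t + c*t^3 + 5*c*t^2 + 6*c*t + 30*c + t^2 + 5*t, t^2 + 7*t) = 1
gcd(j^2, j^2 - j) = j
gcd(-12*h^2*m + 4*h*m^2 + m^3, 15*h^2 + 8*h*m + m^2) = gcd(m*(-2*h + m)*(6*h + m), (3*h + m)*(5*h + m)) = 1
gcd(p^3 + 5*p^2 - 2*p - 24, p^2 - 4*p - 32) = p + 4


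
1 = 1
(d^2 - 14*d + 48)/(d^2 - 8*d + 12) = (d - 8)/(d - 2)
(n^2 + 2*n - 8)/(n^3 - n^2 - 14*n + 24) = 1/(n - 3)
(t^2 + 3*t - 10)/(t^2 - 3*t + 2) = (t + 5)/(t - 1)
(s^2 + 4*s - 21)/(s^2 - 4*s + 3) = (s + 7)/(s - 1)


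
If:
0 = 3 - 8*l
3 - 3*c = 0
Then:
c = 1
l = 3/8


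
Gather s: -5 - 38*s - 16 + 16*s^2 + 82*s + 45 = 16*s^2 + 44*s + 24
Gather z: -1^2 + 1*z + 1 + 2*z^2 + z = 2*z^2 + 2*z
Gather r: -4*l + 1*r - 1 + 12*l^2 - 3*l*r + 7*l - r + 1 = 12*l^2 - 3*l*r + 3*l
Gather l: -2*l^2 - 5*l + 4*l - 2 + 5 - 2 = -2*l^2 - l + 1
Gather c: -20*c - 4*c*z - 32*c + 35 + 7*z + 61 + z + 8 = c*(-4*z - 52) + 8*z + 104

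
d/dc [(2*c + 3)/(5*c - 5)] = -1/(c - 1)^2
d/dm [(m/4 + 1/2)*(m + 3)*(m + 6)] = 3*m^2/4 + 11*m/2 + 9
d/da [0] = 0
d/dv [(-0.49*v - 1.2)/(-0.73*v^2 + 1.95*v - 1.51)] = (-0.3577*v^2 - 1.752*v + 3.0799)/(0.5329*v^4 - 2.847*v^3 + 6.0071*v^2 - 5.889*v + 2.2801)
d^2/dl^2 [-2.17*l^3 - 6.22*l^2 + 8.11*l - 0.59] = -13.02*l - 12.44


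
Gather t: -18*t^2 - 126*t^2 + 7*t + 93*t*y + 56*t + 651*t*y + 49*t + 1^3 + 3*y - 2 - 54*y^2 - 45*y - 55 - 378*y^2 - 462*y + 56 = -144*t^2 + t*(744*y + 112) - 432*y^2 - 504*y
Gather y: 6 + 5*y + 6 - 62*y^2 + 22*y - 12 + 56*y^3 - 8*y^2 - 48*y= 56*y^3 - 70*y^2 - 21*y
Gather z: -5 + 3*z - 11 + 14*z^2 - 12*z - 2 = 14*z^2 - 9*z - 18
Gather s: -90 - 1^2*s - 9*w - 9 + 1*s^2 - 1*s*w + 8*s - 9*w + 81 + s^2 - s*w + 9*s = 2*s^2 + s*(16 - 2*w) - 18*w - 18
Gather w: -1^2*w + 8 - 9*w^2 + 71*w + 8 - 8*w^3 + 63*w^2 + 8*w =-8*w^3 + 54*w^2 + 78*w + 16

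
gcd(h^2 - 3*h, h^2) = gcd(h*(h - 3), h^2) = h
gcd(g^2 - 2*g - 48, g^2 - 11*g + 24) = g - 8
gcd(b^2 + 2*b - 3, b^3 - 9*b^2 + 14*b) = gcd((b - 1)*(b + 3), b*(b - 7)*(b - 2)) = 1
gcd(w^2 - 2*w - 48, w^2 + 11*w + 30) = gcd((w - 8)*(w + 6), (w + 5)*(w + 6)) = w + 6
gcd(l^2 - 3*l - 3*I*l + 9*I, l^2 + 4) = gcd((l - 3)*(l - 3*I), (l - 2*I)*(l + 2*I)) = 1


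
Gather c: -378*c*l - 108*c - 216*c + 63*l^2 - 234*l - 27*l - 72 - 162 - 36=c*(-378*l - 324) + 63*l^2 - 261*l - 270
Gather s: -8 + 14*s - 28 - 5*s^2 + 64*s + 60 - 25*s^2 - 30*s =-30*s^2 + 48*s + 24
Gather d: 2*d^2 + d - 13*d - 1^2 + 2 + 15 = 2*d^2 - 12*d + 16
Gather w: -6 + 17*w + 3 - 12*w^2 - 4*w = -12*w^2 + 13*w - 3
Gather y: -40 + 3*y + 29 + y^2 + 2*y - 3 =y^2 + 5*y - 14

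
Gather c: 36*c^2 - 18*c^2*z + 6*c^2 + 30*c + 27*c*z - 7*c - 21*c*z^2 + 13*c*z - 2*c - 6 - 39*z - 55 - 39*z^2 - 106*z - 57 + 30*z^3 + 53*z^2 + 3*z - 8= c^2*(42 - 18*z) + c*(-21*z^2 + 40*z + 21) + 30*z^3 + 14*z^2 - 142*z - 126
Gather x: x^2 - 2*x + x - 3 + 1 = x^2 - x - 2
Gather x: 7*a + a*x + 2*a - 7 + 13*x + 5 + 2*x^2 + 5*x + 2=9*a + 2*x^2 + x*(a + 18)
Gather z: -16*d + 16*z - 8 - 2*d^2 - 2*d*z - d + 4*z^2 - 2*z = -2*d^2 - 17*d + 4*z^2 + z*(14 - 2*d) - 8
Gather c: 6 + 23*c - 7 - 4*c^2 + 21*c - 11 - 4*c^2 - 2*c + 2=-8*c^2 + 42*c - 10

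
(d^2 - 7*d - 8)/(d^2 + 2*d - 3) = (d^2 - 7*d - 8)/(d^2 + 2*d - 3)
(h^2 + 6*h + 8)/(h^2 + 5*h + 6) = (h + 4)/(h + 3)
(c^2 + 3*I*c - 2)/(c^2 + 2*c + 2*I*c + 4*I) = (c + I)/(c + 2)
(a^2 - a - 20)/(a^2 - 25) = (a + 4)/(a + 5)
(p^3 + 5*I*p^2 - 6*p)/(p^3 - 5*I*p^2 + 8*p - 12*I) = p*(p + 3*I)/(p^2 - 7*I*p - 6)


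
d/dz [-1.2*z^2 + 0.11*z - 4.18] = 0.11 - 2.4*z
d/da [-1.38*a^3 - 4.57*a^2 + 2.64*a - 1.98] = -4.14*a^2 - 9.14*a + 2.64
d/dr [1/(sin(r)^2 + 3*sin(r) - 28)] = -(2*sin(r) + 3)*cos(r)/(sin(r)^2 + 3*sin(r) - 28)^2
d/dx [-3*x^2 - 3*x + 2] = -6*x - 3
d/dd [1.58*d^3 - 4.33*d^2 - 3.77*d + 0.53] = 4.74*d^2 - 8.66*d - 3.77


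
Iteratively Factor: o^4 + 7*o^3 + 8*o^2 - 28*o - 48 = (o + 3)*(o^3 + 4*o^2 - 4*o - 16) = (o + 2)*(o + 3)*(o^2 + 2*o - 8) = (o - 2)*(o + 2)*(o + 3)*(o + 4)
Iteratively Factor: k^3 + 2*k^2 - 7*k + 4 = (k - 1)*(k^2 + 3*k - 4) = (k - 1)*(k + 4)*(k - 1)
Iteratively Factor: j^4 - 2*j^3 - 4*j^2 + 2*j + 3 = (j + 1)*(j^3 - 3*j^2 - j + 3) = (j - 1)*(j + 1)*(j^2 - 2*j - 3) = (j - 1)*(j + 1)^2*(j - 3)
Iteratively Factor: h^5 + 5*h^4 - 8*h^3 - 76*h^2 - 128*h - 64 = (h + 4)*(h^4 + h^3 - 12*h^2 - 28*h - 16) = (h + 2)*(h + 4)*(h^3 - h^2 - 10*h - 8) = (h - 4)*(h + 2)*(h + 4)*(h^2 + 3*h + 2) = (h - 4)*(h + 1)*(h + 2)*(h + 4)*(h + 2)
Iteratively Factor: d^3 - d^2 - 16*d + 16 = (d - 1)*(d^2 - 16) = (d - 1)*(d + 4)*(d - 4)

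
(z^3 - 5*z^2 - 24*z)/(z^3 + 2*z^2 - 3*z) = (z - 8)/(z - 1)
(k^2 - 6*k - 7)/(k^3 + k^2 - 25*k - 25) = (k - 7)/(k^2 - 25)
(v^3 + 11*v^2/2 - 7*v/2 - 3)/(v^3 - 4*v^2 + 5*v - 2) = (v^2 + 13*v/2 + 3)/(v^2 - 3*v + 2)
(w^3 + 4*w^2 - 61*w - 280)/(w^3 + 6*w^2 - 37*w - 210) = (w - 8)/(w - 6)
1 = 1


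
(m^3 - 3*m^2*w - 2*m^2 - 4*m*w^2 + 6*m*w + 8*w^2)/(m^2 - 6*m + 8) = (m^2 - 3*m*w - 4*w^2)/(m - 4)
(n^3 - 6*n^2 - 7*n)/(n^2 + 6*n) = (n^2 - 6*n - 7)/(n + 6)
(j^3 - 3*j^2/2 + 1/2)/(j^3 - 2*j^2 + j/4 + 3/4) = 2*(j - 1)/(2*j - 3)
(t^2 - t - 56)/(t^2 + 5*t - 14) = (t - 8)/(t - 2)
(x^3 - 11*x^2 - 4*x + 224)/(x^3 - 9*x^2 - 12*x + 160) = (x - 7)/(x - 5)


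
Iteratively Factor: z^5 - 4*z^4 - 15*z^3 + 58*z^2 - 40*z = (z - 2)*(z^4 - 2*z^3 - 19*z^2 + 20*z) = (z - 2)*(z - 1)*(z^3 - z^2 - 20*z) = z*(z - 2)*(z - 1)*(z^2 - z - 20) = z*(z - 2)*(z - 1)*(z + 4)*(z - 5)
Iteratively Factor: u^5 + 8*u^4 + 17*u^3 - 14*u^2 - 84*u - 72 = (u - 2)*(u^4 + 10*u^3 + 37*u^2 + 60*u + 36) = (u - 2)*(u + 2)*(u^3 + 8*u^2 + 21*u + 18) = (u - 2)*(u + 2)^2*(u^2 + 6*u + 9) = (u - 2)*(u + 2)^2*(u + 3)*(u + 3)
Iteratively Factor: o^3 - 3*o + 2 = (o + 2)*(o^2 - 2*o + 1) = (o - 1)*(o + 2)*(o - 1)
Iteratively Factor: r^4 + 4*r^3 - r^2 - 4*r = (r + 1)*(r^3 + 3*r^2 - 4*r) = (r + 1)*(r + 4)*(r^2 - r) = (r - 1)*(r + 1)*(r + 4)*(r)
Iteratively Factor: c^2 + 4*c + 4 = (c + 2)*(c + 2)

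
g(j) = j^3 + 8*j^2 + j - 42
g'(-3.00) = -20.00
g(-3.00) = 0.00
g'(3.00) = 76.00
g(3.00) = 60.00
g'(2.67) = 65.11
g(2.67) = 36.74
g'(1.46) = 30.75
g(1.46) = -20.38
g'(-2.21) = -19.71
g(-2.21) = -15.93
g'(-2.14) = -19.50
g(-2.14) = -17.30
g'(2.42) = 57.29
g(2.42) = 21.44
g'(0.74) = 14.48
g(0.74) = -36.47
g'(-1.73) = -17.70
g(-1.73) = -24.96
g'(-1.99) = -18.96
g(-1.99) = -20.19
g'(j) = 3*j^2 + 16*j + 1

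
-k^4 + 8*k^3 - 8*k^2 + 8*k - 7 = (k - 7)*(k + I)*(I*k + 1)*(I*k - I)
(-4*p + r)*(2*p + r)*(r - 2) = -8*p^2*r + 16*p^2 - 2*p*r^2 + 4*p*r + r^3 - 2*r^2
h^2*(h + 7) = h^3 + 7*h^2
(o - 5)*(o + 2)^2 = o^3 - o^2 - 16*o - 20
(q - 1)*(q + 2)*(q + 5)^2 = q^4 + 11*q^3 + 33*q^2 + 5*q - 50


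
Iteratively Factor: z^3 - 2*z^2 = (z)*(z^2 - 2*z) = z*(z - 2)*(z)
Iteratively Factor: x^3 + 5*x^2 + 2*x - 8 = (x + 2)*(x^2 + 3*x - 4) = (x - 1)*(x + 2)*(x + 4)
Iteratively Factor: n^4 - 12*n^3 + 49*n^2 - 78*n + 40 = (n - 1)*(n^3 - 11*n^2 + 38*n - 40) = (n - 5)*(n - 1)*(n^2 - 6*n + 8) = (n - 5)*(n - 4)*(n - 1)*(n - 2)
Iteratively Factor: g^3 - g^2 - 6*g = (g + 2)*(g^2 - 3*g) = g*(g + 2)*(g - 3)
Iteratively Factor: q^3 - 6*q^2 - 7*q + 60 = (q + 3)*(q^2 - 9*q + 20) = (q - 5)*(q + 3)*(q - 4)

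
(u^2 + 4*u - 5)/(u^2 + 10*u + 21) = (u^2 + 4*u - 5)/(u^2 + 10*u + 21)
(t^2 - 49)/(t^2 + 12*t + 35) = (t - 7)/(t + 5)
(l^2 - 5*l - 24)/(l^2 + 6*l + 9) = (l - 8)/(l + 3)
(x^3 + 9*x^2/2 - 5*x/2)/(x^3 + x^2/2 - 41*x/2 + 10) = x/(x - 4)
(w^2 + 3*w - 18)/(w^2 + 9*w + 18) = (w - 3)/(w + 3)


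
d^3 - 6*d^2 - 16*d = d*(d - 8)*(d + 2)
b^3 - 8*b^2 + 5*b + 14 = (b - 7)*(b - 2)*(b + 1)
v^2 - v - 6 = (v - 3)*(v + 2)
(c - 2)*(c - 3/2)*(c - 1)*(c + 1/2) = c^4 - 4*c^3 + 17*c^2/4 + c/4 - 3/2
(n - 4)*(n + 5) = n^2 + n - 20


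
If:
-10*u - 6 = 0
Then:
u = -3/5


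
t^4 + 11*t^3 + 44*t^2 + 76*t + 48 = (t + 2)^2*(t + 3)*(t + 4)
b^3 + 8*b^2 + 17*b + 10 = (b + 1)*(b + 2)*(b + 5)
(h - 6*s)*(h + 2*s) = h^2 - 4*h*s - 12*s^2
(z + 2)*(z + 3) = z^2 + 5*z + 6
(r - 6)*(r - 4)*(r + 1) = r^3 - 9*r^2 + 14*r + 24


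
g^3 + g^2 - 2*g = g*(g - 1)*(g + 2)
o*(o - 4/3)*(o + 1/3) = o^3 - o^2 - 4*o/9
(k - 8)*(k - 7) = k^2 - 15*k + 56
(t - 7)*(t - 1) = t^2 - 8*t + 7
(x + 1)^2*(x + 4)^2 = x^4 + 10*x^3 + 33*x^2 + 40*x + 16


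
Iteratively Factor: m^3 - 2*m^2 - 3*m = (m - 3)*(m^2 + m) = (m - 3)*(m + 1)*(m)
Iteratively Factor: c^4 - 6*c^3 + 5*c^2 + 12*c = (c + 1)*(c^3 - 7*c^2 + 12*c) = c*(c + 1)*(c^2 - 7*c + 12) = c*(c - 4)*(c + 1)*(c - 3)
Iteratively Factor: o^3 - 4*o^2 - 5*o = (o + 1)*(o^2 - 5*o) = (o - 5)*(o + 1)*(o)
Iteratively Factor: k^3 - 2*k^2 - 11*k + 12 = (k - 4)*(k^2 + 2*k - 3) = (k - 4)*(k - 1)*(k + 3)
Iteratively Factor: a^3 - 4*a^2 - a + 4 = (a - 1)*(a^2 - 3*a - 4) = (a - 4)*(a - 1)*(a + 1)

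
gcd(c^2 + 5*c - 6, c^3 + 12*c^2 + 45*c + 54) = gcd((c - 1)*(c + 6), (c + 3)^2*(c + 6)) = c + 6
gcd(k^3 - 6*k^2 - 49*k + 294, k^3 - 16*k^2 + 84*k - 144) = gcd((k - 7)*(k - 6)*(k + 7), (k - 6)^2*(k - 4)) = k - 6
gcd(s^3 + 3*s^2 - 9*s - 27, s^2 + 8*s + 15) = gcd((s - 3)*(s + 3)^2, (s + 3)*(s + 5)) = s + 3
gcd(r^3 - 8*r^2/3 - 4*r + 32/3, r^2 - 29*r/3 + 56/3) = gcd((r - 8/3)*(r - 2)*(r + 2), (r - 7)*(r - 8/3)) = r - 8/3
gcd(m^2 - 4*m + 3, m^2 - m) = m - 1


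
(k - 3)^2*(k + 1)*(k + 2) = k^4 - 3*k^3 - 7*k^2 + 15*k + 18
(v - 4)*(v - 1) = v^2 - 5*v + 4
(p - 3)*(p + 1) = p^2 - 2*p - 3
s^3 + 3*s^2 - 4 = (s - 1)*(s + 2)^2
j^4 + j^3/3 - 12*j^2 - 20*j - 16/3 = (j - 4)*(j + 1/3)*(j + 2)^2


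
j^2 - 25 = (j - 5)*(j + 5)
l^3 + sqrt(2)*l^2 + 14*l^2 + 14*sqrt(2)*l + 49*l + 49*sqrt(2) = (l + 7)^2*(l + sqrt(2))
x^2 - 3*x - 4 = (x - 4)*(x + 1)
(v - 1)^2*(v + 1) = v^3 - v^2 - v + 1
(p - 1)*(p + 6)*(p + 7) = p^3 + 12*p^2 + 29*p - 42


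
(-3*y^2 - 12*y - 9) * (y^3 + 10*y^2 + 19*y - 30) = -3*y^5 - 42*y^4 - 186*y^3 - 228*y^2 + 189*y + 270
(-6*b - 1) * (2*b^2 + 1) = -12*b^3 - 2*b^2 - 6*b - 1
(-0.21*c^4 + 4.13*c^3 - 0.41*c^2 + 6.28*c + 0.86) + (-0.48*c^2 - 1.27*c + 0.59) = -0.21*c^4 + 4.13*c^3 - 0.89*c^2 + 5.01*c + 1.45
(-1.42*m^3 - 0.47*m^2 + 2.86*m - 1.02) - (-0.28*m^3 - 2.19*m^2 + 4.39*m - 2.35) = -1.14*m^3 + 1.72*m^2 - 1.53*m + 1.33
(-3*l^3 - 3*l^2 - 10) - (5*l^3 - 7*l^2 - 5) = -8*l^3 + 4*l^2 - 5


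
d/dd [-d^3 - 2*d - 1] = -3*d^2 - 2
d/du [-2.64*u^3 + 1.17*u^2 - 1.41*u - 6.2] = -7.92*u^2 + 2.34*u - 1.41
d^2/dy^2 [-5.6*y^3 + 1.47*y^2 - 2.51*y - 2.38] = 2.94 - 33.6*y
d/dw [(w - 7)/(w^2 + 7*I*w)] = (-w^2 + 14*w + 49*I)/(w^2*(w^2 + 14*I*w - 49))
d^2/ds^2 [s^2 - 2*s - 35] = 2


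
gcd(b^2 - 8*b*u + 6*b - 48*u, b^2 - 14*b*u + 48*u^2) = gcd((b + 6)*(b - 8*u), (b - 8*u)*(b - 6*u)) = -b + 8*u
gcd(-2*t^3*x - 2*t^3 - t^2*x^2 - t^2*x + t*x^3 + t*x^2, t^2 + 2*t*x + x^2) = t + x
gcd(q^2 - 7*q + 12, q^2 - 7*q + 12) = q^2 - 7*q + 12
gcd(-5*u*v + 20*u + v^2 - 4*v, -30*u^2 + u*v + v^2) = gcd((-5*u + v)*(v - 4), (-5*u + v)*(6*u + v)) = 5*u - v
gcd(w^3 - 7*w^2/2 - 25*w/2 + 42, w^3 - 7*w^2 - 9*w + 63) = w - 3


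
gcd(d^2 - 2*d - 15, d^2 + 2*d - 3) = d + 3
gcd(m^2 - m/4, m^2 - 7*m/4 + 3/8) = m - 1/4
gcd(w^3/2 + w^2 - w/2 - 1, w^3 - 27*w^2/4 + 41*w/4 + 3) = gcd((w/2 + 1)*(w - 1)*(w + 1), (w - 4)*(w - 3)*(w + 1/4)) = 1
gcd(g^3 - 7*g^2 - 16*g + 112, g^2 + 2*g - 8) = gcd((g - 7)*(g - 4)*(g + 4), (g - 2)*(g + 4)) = g + 4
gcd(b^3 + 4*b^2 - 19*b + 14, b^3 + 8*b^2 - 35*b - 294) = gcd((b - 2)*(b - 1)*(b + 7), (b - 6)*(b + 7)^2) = b + 7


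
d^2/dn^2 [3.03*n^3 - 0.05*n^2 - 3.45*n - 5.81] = 18.18*n - 0.1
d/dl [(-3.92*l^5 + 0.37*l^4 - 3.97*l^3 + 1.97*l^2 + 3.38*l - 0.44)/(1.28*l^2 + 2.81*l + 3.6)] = (-15.0528*l^6 - 43.1136*l^5 - 72.5225*l^4 - 16.9834*l^3 - 41.6667*l^2 + 15.3104*l + 13.4044)/(1.6384*l^4 + 7.1936*l^3 + 17.1121*l^2 + 20.232*l + 12.96)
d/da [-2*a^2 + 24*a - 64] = 24 - 4*a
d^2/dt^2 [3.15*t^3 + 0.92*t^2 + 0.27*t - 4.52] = 18.9*t + 1.84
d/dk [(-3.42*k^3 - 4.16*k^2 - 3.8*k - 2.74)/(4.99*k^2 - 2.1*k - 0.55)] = (-17.0658*k^4 + 14.364*k^3 + 33.341*k^2 + 31.9212*k - 3.664)/(24.9001*k^4 - 20.958*k^3 - 1.079*k^2 + 2.31*k + 0.3025)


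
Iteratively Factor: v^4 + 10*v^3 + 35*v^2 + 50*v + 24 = (v + 4)*(v^3 + 6*v^2 + 11*v + 6) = (v + 2)*(v + 4)*(v^2 + 4*v + 3) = (v + 1)*(v + 2)*(v + 4)*(v + 3)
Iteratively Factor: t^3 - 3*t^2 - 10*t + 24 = (t - 4)*(t^2 + t - 6) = (t - 4)*(t + 3)*(t - 2)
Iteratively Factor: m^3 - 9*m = (m + 3)*(m^2 - 3*m) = (m - 3)*(m + 3)*(m)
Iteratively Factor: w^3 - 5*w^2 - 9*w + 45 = (w - 5)*(w^2 - 9) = (w - 5)*(w + 3)*(w - 3)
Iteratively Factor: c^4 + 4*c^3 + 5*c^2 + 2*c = (c + 1)*(c^3 + 3*c^2 + 2*c) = (c + 1)^2*(c^2 + 2*c) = (c + 1)^2*(c + 2)*(c)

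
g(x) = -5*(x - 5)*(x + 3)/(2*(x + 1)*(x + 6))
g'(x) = 5*(x - 5)*(x + 3)/(2*(x + 1)*(x + 6)^2) - 5*(x - 5)/(2*(x + 1)*(x + 6)) + 5*(x - 5)*(x + 3)/(2*(x + 1)^2*(x + 6)) - 5*(x + 3)/(2*(x + 1)*(x + 6)) = 15*(-3*x^2 - 14*x - 31)/(2*(x^4 + 14*x^3 + 61*x^2 + 84*x + 36))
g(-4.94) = 11.54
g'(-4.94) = -15.07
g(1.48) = 2.13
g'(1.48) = -1.27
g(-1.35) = -16.09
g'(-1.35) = -49.74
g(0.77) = 3.33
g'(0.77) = -2.28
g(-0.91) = 67.41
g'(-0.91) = -741.38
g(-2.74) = -0.89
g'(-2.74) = -3.53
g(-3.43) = 1.45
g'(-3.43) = -3.51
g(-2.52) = -1.71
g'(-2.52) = -3.96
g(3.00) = 0.83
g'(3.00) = -0.58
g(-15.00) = -4.76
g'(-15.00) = -0.23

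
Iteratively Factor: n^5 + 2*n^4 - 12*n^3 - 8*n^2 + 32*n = (n - 2)*(n^4 + 4*n^3 - 4*n^2 - 16*n) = (n - 2)*(n + 2)*(n^3 + 2*n^2 - 8*n) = n*(n - 2)*(n + 2)*(n^2 + 2*n - 8) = n*(n - 2)^2*(n + 2)*(n + 4)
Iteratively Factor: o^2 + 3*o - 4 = (o - 1)*(o + 4)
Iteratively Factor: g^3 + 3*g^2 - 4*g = (g + 4)*(g^2 - g) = g*(g + 4)*(g - 1)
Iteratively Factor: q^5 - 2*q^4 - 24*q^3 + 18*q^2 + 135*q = (q + 3)*(q^4 - 5*q^3 - 9*q^2 + 45*q) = (q - 5)*(q + 3)*(q^3 - 9*q) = (q - 5)*(q + 3)^2*(q^2 - 3*q) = q*(q - 5)*(q + 3)^2*(q - 3)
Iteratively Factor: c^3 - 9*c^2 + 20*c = (c - 4)*(c^2 - 5*c) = c*(c - 4)*(c - 5)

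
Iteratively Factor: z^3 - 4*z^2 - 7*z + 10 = (z - 1)*(z^2 - 3*z - 10) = (z - 1)*(z + 2)*(z - 5)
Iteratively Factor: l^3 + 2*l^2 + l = (l + 1)*(l^2 + l) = l*(l + 1)*(l + 1)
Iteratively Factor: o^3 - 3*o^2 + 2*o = (o)*(o^2 - 3*o + 2) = o*(o - 1)*(o - 2)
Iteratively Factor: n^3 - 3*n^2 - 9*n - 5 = (n - 5)*(n^2 + 2*n + 1) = (n - 5)*(n + 1)*(n + 1)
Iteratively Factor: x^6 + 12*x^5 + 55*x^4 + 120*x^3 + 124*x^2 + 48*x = (x + 2)*(x^5 + 10*x^4 + 35*x^3 + 50*x^2 + 24*x) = (x + 1)*(x + 2)*(x^4 + 9*x^3 + 26*x^2 + 24*x) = (x + 1)*(x + 2)*(x + 3)*(x^3 + 6*x^2 + 8*x) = (x + 1)*(x + 2)*(x + 3)*(x + 4)*(x^2 + 2*x) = x*(x + 1)*(x + 2)*(x + 3)*(x + 4)*(x + 2)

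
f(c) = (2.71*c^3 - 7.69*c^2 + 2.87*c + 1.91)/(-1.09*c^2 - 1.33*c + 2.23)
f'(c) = (2.18*c + 1.33)*(2.71*c^3 - 7.69*c^2 + 2.87*c + 1.91)/(-1.09*c^2 - 1.33*c + 2.23)^2 + (8.13*c^2 - 15.38*c + 2.87)/(-1.09*c^2 - 1.33*c + 2.23)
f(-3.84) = 31.59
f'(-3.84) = 4.65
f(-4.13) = 30.55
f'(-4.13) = 2.70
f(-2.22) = 380.29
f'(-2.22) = 6641.46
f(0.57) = 1.39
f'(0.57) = 0.28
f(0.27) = 1.22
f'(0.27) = 0.92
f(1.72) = 0.64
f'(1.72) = -1.14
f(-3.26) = 36.48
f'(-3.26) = 14.21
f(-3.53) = 33.53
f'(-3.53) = 8.26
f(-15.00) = 48.94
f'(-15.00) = -2.36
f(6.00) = -7.28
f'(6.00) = -2.19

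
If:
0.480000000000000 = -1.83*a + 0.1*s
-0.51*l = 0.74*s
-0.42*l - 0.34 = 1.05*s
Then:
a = -0.30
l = 1.12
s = -0.77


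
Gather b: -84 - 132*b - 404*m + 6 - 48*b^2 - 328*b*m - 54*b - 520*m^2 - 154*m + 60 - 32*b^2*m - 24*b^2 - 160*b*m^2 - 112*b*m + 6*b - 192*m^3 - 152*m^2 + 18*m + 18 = b^2*(-32*m - 72) + b*(-160*m^2 - 440*m - 180) - 192*m^3 - 672*m^2 - 540*m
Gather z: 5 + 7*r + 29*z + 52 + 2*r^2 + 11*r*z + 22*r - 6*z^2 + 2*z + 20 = 2*r^2 + 29*r - 6*z^2 + z*(11*r + 31) + 77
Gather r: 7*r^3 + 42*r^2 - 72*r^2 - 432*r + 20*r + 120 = 7*r^3 - 30*r^2 - 412*r + 120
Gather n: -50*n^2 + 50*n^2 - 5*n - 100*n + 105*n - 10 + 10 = 0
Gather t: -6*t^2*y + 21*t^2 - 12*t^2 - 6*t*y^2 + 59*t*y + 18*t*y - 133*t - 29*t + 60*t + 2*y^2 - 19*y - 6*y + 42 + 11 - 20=t^2*(9 - 6*y) + t*(-6*y^2 + 77*y - 102) + 2*y^2 - 25*y + 33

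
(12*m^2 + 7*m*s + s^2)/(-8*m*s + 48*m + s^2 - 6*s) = (12*m^2 + 7*m*s + s^2)/(-8*m*s + 48*m + s^2 - 6*s)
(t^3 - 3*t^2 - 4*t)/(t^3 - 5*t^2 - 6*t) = (t - 4)/(t - 6)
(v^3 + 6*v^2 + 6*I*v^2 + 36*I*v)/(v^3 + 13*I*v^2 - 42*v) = (v + 6)/(v + 7*I)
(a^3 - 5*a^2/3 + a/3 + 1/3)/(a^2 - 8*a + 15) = (3*a^3 - 5*a^2 + a + 1)/(3*(a^2 - 8*a + 15))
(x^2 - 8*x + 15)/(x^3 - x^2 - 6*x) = (x - 5)/(x*(x + 2))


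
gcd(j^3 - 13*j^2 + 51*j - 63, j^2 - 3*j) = j - 3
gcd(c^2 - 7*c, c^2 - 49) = c - 7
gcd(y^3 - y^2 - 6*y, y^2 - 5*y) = y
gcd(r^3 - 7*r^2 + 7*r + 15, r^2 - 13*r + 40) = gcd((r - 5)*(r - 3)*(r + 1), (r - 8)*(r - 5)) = r - 5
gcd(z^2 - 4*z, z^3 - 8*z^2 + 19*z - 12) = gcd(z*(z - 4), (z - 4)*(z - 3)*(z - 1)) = z - 4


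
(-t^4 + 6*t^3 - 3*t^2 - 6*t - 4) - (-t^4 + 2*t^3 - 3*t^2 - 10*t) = 4*t^3 + 4*t - 4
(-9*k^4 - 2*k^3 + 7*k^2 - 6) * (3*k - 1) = -27*k^5 + 3*k^4 + 23*k^3 - 7*k^2 - 18*k + 6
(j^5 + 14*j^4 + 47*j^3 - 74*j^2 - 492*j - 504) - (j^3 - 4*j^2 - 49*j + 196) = j^5 + 14*j^4 + 46*j^3 - 70*j^2 - 443*j - 700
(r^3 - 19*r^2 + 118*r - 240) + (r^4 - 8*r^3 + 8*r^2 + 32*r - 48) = r^4 - 7*r^3 - 11*r^2 + 150*r - 288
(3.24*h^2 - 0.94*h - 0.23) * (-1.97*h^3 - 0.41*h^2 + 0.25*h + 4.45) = -6.3828*h^5 + 0.5234*h^4 + 1.6485*h^3 + 14.2773*h^2 - 4.2405*h - 1.0235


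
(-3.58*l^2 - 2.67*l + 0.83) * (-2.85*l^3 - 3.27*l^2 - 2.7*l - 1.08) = 10.203*l^5 + 19.3161*l^4 + 16.0314*l^3 + 8.3613*l^2 + 0.6426*l - 0.8964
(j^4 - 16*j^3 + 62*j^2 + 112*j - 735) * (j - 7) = j^5 - 23*j^4 + 174*j^3 - 322*j^2 - 1519*j + 5145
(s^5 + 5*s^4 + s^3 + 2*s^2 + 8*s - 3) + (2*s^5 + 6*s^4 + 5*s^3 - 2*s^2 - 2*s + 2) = 3*s^5 + 11*s^4 + 6*s^3 + 6*s - 1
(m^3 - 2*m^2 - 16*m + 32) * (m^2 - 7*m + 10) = m^5 - 9*m^4 + 8*m^3 + 124*m^2 - 384*m + 320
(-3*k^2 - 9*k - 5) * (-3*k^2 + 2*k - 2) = 9*k^4 + 21*k^3 + 3*k^2 + 8*k + 10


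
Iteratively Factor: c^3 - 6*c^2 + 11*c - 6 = (c - 1)*(c^2 - 5*c + 6) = (c - 3)*(c - 1)*(c - 2)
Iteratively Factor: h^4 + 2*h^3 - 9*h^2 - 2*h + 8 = (h - 1)*(h^3 + 3*h^2 - 6*h - 8) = (h - 2)*(h - 1)*(h^2 + 5*h + 4) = (h - 2)*(h - 1)*(h + 4)*(h + 1)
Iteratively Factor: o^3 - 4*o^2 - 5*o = (o)*(o^2 - 4*o - 5) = o*(o - 5)*(o + 1)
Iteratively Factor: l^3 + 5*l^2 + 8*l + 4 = (l + 2)*(l^2 + 3*l + 2) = (l + 1)*(l + 2)*(l + 2)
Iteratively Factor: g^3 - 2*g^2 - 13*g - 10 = (g + 1)*(g^2 - 3*g - 10) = (g - 5)*(g + 1)*(g + 2)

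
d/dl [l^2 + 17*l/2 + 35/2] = 2*l + 17/2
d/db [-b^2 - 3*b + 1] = -2*b - 3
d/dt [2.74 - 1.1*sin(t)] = -1.1*cos(t)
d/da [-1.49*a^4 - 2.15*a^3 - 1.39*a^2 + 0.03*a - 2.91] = -5.96*a^3 - 6.45*a^2 - 2.78*a + 0.03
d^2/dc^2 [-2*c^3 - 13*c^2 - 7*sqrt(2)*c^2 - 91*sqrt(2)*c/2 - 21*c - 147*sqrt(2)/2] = -12*c - 26 - 14*sqrt(2)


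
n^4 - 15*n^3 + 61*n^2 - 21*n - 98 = (n - 7)^2*(n - 2)*(n + 1)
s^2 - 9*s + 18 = (s - 6)*(s - 3)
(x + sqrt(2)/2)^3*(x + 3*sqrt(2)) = x^4 + 9*sqrt(2)*x^3/2 + 21*x^2/2 + 19*sqrt(2)*x/4 + 3/2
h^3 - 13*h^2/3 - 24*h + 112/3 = (h - 7)*(h - 4/3)*(h + 4)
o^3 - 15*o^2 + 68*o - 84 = (o - 7)*(o - 6)*(o - 2)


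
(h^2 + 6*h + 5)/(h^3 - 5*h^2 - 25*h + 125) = (h + 1)/(h^2 - 10*h + 25)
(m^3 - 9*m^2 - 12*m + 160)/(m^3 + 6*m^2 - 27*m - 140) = (m - 8)/(m + 7)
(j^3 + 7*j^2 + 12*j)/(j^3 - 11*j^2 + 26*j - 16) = j*(j^2 + 7*j + 12)/(j^3 - 11*j^2 + 26*j - 16)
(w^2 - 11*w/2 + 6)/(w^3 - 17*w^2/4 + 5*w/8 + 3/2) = 4*(2*w - 3)/(8*w^2 - 2*w - 3)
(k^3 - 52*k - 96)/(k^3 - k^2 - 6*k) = (k^2 - 2*k - 48)/(k*(k - 3))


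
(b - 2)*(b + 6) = b^2 + 4*b - 12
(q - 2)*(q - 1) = q^2 - 3*q + 2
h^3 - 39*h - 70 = (h - 7)*(h + 2)*(h + 5)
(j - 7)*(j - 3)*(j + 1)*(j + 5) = j^4 - 4*j^3 - 34*j^2 + 76*j + 105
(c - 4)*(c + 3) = c^2 - c - 12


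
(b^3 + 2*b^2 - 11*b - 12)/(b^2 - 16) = (b^2 - 2*b - 3)/(b - 4)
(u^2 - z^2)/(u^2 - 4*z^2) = (u^2 - z^2)/(u^2 - 4*z^2)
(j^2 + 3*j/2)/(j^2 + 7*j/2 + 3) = j/(j + 2)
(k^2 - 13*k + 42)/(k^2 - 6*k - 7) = (k - 6)/(k + 1)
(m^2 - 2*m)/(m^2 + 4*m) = (m - 2)/(m + 4)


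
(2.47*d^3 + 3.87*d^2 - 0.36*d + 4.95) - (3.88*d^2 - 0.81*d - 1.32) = 2.47*d^3 - 0.00999999999999979*d^2 + 0.45*d + 6.27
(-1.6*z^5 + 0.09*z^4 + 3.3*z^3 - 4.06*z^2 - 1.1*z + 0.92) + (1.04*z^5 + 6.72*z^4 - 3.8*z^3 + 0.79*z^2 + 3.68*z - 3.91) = -0.56*z^5 + 6.81*z^4 - 0.5*z^3 - 3.27*z^2 + 2.58*z - 2.99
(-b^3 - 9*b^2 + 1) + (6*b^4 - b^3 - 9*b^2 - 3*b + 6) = 6*b^4 - 2*b^3 - 18*b^2 - 3*b + 7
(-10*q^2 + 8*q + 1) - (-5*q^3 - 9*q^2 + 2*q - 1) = 5*q^3 - q^2 + 6*q + 2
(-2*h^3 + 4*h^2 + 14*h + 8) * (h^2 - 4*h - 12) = -2*h^5 + 12*h^4 + 22*h^3 - 96*h^2 - 200*h - 96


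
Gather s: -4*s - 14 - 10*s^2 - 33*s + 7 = -10*s^2 - 37*s - 7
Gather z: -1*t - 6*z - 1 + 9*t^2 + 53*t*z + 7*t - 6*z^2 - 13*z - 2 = 9*t^2 + 6*t - 6*z^2 + z*(53*t - 19) - 3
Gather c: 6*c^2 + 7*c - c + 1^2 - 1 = 6*c^2 + 6*c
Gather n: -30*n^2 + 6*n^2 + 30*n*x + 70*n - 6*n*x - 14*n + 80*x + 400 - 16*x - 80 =-24*n^2 + n*(24*x + 56) + 64*x + 320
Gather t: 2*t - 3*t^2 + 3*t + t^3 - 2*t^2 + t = t^3 - 5*t^2 + 6*t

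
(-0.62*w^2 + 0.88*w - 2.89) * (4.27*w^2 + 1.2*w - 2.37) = -2.6474*w^4 + 3.0136*w^3 - 9.8149*w^2 - 5.5536*w + 6.8493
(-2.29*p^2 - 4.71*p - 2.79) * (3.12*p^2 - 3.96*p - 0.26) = -7.1448*p^4 - 5.6268*p^3 + 10.5422*p^2 + 12.273*p + 0.7254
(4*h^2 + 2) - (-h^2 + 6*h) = 5*h^2 - 6*h + 2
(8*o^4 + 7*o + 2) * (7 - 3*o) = -24*o^5 + 56*o^4 - 21*o^2 + 43*o + 14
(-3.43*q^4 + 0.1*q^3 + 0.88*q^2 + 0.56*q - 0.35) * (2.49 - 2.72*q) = 9.3296*q^5 - 8.8127*q^4 - 2.1446*q^3 + 0.668*q^2 + 2.3464*q - 0.8715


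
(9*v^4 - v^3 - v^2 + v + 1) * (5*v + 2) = 45*v^5 + 13*v^4 - 7*v^3 + 3*v^2 + 7*v + 2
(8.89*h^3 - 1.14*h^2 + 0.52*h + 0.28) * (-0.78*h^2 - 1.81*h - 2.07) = -6.9342*h^5 - 15.2017*h^4 - 16.7445*h^3 + 1.2002*h^2 - 1.5832*h - 0.5796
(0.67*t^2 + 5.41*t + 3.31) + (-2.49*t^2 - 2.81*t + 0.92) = -1.82*t^2 + 2.6*t + 4.23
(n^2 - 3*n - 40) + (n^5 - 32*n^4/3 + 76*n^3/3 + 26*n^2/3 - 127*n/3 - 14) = n^5 - 32*n^4/3 + 76*n^3/3 + 29*n^2/3 - 136*n/3 - 54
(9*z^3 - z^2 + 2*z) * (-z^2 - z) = -9*z^5 - 8*z^4 - z^3 - 2*z^2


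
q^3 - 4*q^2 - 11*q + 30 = (q - 5)*(q - 2)*(q + 3)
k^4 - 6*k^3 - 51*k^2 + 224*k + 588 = (k - 7)^2*(k + 2)*(k + 6)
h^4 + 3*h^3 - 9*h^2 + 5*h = h*(h - 1)^2*(h + 5)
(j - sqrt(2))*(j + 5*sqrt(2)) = j^2 + 4*sqrt(2)*j - 10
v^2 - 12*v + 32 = (v - 8)*(v - 4)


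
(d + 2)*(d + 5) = d^2 + 7*d + 10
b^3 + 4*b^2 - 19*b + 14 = (b - 2)*(b - 1)*(b + 7)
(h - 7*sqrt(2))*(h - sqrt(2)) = h^2 - 8*sqrt(2)*h + 14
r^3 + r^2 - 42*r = r*(r - 6)*(r + 7)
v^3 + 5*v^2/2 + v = v*(v + 1/2)*(v + 2)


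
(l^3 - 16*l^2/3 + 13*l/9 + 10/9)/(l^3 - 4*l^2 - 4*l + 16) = (9*l^3 - 48*l^2 + 13*l + 10)/(9*(l^3 - 4*l^2 - 4*l + 16))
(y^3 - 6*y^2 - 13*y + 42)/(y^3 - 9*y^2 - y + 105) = (y - 2)/(y - 5)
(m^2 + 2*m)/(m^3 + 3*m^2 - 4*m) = (m + 2)/(m^2 + 3*m - 4)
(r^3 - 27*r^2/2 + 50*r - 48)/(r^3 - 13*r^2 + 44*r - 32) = (r - 3/2)/(r - 1)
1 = 1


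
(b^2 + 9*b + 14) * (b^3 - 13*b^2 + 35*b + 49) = b^5 - 4*b^4 - 68*b^3 + 182*b^2 + 931*b + 686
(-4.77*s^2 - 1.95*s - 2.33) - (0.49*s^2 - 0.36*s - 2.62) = -5.26*s^2 - 1.59*s + 0.29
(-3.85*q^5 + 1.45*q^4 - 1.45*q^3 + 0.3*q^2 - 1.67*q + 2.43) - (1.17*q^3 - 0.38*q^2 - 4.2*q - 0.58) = -3.85*q^5 + 1.45*q^4 - 2.62*q^3 + 0.68*q^2 + 2.53*q + 3.01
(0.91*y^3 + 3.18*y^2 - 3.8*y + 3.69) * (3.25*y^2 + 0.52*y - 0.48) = 2.9575*y^5 + 10.8082*y^4 - 11.1332*y^3 + 8.4901*y^2 + 3.7428*y - 1.7712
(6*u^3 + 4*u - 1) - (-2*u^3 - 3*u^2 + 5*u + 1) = 8*u^3 + 3*u^2 - u - 2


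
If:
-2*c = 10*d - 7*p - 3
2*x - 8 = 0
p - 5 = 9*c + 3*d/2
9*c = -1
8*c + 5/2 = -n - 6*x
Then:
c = -1/9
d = -562/9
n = -461/18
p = -269/3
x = 4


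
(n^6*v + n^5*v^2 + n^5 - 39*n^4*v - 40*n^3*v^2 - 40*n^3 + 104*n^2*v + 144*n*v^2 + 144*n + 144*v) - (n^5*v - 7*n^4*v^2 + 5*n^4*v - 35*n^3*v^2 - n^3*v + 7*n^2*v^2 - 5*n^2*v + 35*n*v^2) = n^6*v + n^5*v^2 - n^5*v + n^5 + 7*n^4*v^2 - 44*n^4*v - 5*n^3*v^2 + n^3*v - 40*n^3 - 7*n^2*v^2 + 109*n^2*v + 109*n*v^2 + 144*n + 144*v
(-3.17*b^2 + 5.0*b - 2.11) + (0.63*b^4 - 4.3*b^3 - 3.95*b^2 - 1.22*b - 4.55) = 0.63*b^4 - 4.3*b^3 - 7.12*b^2 + 3.78*b - 6.66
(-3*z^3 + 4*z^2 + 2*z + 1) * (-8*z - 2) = 24*z^4 - 26*z^3 - 24*z^2 - 12*z - 2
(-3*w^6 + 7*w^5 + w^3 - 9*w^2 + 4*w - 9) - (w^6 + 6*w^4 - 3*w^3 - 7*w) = -4*w^6 + 7*w^5 - 6*w^4 + 4*w^3 - 9*w^2 + 11*w - 9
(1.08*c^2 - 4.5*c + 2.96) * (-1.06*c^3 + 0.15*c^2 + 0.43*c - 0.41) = -1.1448*c^5 + 4.932*c^4 - 3.3482*c^3 - 1.9338*c^2 + 3.1178*c - 1.2136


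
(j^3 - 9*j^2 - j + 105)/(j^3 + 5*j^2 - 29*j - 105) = (j - 7)/(j + 7)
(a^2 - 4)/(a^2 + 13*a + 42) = (a^2 - 4)/(a^2 + 13*a + 42)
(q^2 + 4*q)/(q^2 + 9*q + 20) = q/(q + 5)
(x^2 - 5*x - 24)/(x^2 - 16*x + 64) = (x + 3)/(x - 8)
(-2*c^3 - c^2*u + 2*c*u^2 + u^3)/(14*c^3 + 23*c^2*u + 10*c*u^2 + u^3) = (-c + u)/(7*c + u)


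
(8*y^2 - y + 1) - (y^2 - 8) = 7*y^2 - y + 9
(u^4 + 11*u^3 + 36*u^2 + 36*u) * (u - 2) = u^5 + 9*u^4 + 14*u^3 - 36*u^2 - 72*u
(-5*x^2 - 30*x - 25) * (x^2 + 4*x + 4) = -5*x^4 - 50*x^3 - 165*x^2 - 220*x - 100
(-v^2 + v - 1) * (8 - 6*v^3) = 6*v^5 - 6*v^4 + 6*v^3 - 8*v^2 + 8*v - 8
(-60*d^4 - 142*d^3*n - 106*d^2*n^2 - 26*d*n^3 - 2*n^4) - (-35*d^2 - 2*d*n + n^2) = -60*d^4 - 142*d^3*n - 106*d^2*n^2 + 35*d^2 - 26*d*n^3 + 2*d*n - 2*n^4 - n^2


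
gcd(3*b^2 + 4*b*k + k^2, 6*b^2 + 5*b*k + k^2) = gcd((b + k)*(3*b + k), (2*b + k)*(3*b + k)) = 3*b + k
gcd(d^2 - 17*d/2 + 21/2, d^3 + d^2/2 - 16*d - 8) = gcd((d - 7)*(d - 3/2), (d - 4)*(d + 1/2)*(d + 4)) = 1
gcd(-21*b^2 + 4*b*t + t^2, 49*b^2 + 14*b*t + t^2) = 7*b + t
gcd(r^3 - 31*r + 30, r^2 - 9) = 1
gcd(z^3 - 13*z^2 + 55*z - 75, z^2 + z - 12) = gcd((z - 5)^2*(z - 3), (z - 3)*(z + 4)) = z - 3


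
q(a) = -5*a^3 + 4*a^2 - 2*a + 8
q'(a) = -15*a^2 + 8*a - 2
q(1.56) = -4.37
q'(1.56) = -26.02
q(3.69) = -196.13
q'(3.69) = -176.72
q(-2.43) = 108.22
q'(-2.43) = -110.01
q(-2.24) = 88.75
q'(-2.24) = -95.18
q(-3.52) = 282.67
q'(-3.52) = -216.02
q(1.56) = -4.37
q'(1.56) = -26.02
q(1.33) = 0.65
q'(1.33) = -17.89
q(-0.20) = 8.60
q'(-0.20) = -4.20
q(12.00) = -8080.00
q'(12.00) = -2066.00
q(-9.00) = 3995.00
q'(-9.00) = -1289.00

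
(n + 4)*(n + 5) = n^2 + 9*n + 20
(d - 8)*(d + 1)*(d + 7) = d^3 - 57*d - 56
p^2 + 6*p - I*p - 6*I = (p + 6)*(p - I)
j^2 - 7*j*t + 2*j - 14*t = (j + 2)*(j - 7*t)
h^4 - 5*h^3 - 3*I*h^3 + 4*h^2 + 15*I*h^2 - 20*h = h*(h - 5)*(h - 4*I)*(h + I)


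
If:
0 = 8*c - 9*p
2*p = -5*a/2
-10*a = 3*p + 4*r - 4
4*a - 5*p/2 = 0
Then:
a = 0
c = 0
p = 0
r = 1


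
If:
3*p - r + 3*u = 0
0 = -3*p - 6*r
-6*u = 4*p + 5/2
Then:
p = 5/6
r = -5/12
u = -35/36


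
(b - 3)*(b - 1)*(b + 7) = b^3 + 3*b^2 - 25*b + 21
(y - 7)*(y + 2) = y^2 - 5*y - 14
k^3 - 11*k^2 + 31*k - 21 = (k - 7)*(k - 3)*(k - 1)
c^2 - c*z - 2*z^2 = (c - 2*z)*(c + z)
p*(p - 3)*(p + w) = p^3 + p^2*w - 3*p^2 - 3*p*w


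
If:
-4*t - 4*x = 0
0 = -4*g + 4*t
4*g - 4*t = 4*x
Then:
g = 0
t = 0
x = 0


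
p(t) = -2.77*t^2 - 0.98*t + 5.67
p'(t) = -5.54*t - 0.98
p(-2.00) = -3.45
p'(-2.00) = 10.10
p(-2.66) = -11.32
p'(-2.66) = 13.76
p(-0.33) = 5.69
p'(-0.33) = 0.85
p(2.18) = -9.63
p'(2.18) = -13.06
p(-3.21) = -19.73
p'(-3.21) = 16.80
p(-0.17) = 5.76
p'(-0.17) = -0.04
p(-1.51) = 0.83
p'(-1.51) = 7.39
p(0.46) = 4.63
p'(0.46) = -3.53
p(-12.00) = -381.45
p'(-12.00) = 65.50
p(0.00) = 5.67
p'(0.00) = -0.98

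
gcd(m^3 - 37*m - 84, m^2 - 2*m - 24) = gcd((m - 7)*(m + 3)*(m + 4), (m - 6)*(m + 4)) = m + 4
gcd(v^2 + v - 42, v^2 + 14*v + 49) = v + 7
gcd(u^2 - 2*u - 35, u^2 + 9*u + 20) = u + 5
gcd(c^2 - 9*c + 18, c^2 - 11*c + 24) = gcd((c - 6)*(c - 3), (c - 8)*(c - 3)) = c - 3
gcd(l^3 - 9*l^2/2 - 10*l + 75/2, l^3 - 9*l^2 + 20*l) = l - 5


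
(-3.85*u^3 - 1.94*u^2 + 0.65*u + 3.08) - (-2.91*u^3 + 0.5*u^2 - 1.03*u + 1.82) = -0.94*u^3 - 2.44*u^2 + 1.68*u + 1.26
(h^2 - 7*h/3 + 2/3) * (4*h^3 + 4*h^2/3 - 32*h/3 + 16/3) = 4*h^5 - 8*h^4 - 100*h^3/9 + 280*h^2/9 - 176*h/9 + 32/9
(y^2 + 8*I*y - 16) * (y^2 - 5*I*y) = y^4 + 3*I*y^3 + 24*y^2 + 80*I*y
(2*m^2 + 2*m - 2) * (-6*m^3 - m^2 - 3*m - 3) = -12*m^5 - 14*m^4 + 4*m^3 - 10*m^2 + 6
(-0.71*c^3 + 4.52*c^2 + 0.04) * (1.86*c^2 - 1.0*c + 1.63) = -1.3206*c^5 + 9.1172*c^4 - 5.6773*c^3 + 7.442*c^2 - 0.04*c + 0.0652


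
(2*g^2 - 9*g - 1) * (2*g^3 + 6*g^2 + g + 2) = 4*g^5 - 6*g^4 - 54*g^3 - 11*g^2 - 19*g - 2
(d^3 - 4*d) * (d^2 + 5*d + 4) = d^5 + 5*d^4 - 20*d^2 - 16*d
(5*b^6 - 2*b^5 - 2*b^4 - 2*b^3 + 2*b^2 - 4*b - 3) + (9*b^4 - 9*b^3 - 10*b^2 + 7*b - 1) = 5*b^6 - 2*b^5 + 7*b^4 - 11*b^3 - 8*b^2 + 3*b - 4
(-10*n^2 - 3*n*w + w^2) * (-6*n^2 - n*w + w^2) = 60*n^4 + 28*n^3*w - 13*n^2*w^2 - 4*n*w^3 + w^4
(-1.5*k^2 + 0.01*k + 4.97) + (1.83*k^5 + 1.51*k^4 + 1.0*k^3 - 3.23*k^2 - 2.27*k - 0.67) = 1.83*k^5 + 1.51*k^4 + 1.0*k^3 - 4.73*k^2 - 2.26*k + 4.3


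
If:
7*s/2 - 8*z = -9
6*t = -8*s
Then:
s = 16*z/7 - 18/7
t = 24/7 - 64*z/21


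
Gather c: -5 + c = c - 5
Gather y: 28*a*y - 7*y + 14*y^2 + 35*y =14*y^2 + y*(28*a + 28)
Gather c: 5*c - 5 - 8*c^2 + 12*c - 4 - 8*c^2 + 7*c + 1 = -16*c^2 + 24*c - 8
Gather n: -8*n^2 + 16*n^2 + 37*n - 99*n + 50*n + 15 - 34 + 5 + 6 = 8*n^2 - 12*n - 8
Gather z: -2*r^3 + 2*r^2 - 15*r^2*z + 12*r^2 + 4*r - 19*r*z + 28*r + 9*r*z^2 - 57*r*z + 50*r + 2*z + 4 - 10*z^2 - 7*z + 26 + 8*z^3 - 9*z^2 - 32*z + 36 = -2*r^3 + 14*r^2 + 82*r + 8*z^3 + z^2*(9*r - 19) + z*(-15*r^2 - 76*r - 37) + 66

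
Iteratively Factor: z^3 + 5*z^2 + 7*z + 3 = (z + 1)*(z^2 + 4*z + 3) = (z + 1)*(z + 3)*(z + 1)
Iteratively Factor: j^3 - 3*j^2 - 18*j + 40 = (j + 4)*(j^2 - 7*j + 10) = (j - 5)*(j + 4)*(j - 2)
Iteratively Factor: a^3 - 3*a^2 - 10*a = (a + 2)*(a^2 - 5*a) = (a - 5)*(a + 2)*(a)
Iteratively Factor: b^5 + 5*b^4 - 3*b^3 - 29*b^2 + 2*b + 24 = (b - 1)*(b^4 + 6*b^3 + 3*b^2 - 26*b - 24) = (b - 2)*(b - 1)*(b^3 + 8*b^2 + 19*b + 12) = (b - 2)*(b - 1)*(b + 4)*(b^2 + 4*b + 3) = (b - 2)*(b - 1)*(b + 1)*(b + 4)*(b + 3)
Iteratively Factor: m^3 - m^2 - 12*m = (m)*(m^2 - m - 12) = m*(m + 3)*(m - 4)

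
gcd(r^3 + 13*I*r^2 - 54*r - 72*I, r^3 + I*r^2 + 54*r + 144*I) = r^2 + 9*I*r - 18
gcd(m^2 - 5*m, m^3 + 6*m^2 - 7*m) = m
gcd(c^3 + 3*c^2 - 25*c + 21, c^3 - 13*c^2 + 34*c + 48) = 1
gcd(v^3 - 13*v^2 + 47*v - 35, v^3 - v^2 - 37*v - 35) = v - 7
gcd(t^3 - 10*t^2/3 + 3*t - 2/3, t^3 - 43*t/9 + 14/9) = t^2 - 7*t/3 + 2/3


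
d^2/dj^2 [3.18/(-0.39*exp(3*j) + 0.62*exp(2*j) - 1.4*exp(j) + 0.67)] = (-3.18*(1.17*exp(2*j) - 1.24*exp(j) + 1.4)*(2.34*exp(2*j) - 2.48*exp(j) + 2.8)*exp(j) + (11.1618*exp(2*j) - 7.8864*exp(j) + 4.452)*(0.39*exp(3*j) - 0.62*exp(2*j) + 1.4*exp(j) - 0.67))*exp(j)/(0.39*exp(3*j) - 0.62*exp(2*j) + 1.4*exp(j) - 0.67)^3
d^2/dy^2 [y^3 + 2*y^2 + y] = 6*y + 4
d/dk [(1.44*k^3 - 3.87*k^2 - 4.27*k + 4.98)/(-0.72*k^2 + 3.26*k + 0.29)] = (-1.0368*k^4 + 9.3888*k^3 - 14.4378*k^2 + 4.9266*k - 17.4731)/(0.5184*k^4 - 4.6944*k^3 + 10.21*k^2 + 1.8908*k + 0.0841)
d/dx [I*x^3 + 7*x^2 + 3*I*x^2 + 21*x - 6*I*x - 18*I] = 3*I*x^2 + x*(14 + 6*I) + 21 - 6*I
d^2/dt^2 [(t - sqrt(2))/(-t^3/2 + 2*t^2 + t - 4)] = 4*((-t + sqrt(2))*(-3*t^2 + 8*t + 2)^2 + (3*t^2 - 8*t + (t - sqrt(2))*(3*t - 4) - 2)*(t^3 - 4*t^2 - 2*t + 8))/(t^3 - 4*t^2 - 2*t + 8)^3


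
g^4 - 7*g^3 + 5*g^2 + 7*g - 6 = (g - 6)*(g - 1)^2*(g + 1)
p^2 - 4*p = p*(p - 4)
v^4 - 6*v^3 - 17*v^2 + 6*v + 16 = (v - 8)*(v - 1)*(v + 1)*(v + 2)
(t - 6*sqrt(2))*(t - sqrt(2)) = t^2 - 7*sqrt(2)*t + 12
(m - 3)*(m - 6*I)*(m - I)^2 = m^4 - 3*m^3 - 8*I*m^3 - 13*m^2 + 24*I*m^2 + 39*m + 6*I*m - 18*I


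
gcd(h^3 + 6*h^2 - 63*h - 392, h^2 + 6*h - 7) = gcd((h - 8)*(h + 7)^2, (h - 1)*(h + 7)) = h + 7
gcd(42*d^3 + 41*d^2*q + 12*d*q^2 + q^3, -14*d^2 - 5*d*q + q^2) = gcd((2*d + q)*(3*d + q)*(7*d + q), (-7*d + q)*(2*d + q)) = 2*d + q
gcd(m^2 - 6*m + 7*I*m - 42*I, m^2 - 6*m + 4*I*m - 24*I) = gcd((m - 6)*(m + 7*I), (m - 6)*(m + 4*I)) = m - 6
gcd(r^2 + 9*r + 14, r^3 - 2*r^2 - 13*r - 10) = r + 2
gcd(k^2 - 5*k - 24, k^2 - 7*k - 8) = k - 8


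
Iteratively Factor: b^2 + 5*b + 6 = (b + 3)*(b + 2)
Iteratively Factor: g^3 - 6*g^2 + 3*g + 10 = (g - 5)*(g^2 - g - 2) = (g - 5)*(g - 2)*(g + 1)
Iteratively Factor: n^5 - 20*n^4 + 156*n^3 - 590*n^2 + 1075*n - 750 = (n - 5)*(n^4 - 15*n^3 + 81*n^2 - 185*n + 150) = (n - 5)*(n - 2)*(n^3 - 13*n^2 + 55*n - 75) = (n - 5)^2*(n - 2)*(n^2 - 8*n + 15) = (n - 5)^2*(n - 3)*(n - 2)*(n - 5)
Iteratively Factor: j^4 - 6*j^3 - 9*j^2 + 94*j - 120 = (j - 5)*(j^3 - j^2 - 14*j + 24) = (j - 5)*(j - 3)*(j^2 + 2*j - 8) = (j - 5)*(j - 3)*(j - 2)*(j + 4)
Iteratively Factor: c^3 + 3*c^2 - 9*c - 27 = (c + 3)*(c^2 - 9) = (c + 3)^2*(c - 3)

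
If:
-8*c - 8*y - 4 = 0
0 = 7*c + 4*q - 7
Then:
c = -y - 1/2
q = 7*y/4 + 21/8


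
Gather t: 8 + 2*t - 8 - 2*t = 0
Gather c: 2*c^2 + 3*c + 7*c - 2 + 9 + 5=2*c^2 + 10*c + 12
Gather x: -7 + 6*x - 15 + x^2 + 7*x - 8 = x^2 + 13*x - 30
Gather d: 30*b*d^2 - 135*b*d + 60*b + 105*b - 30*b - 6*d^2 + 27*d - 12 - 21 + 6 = 135*b + d^2*(30*b - 6) + d*(27 - 135*b) - 27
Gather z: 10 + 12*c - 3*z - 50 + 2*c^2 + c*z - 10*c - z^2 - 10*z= 2*c^2 + 2*c - z^2 + z*(c - 13) - 40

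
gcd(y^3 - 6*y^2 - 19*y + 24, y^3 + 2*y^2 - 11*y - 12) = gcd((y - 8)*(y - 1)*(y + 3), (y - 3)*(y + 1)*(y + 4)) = 1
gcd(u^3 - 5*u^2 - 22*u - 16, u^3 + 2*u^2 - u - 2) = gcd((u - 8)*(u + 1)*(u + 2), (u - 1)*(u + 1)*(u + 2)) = u^2 + 3*u + 2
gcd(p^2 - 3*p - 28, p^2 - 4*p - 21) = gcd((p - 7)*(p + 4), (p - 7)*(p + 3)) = p - 7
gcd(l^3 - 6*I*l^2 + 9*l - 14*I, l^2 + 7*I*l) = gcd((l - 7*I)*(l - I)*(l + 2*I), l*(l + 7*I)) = 1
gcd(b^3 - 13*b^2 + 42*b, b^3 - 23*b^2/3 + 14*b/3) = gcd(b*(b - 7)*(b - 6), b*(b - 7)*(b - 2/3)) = b^2 - 7*b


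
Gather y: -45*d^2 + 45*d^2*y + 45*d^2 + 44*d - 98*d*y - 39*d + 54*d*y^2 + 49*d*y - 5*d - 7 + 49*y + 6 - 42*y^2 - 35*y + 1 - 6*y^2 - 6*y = y^2*(54*d - 48) + y*(45*d^2 - 49*d + 8)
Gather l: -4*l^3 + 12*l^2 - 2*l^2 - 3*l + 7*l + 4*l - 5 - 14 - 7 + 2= -4*l^3 + 10*l^2 + 8*l - 24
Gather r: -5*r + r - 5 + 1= -4*r - 4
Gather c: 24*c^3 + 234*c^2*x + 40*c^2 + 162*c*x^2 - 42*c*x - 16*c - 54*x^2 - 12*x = 24*c^3 + c^2*(234*x + 40) + c*(162*x^2 - 42*x - 16) - 54*x^2 - 12*x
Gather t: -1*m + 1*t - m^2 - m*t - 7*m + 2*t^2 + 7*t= -m^2 - 8*m + 2*t^2 + t*(8 - m)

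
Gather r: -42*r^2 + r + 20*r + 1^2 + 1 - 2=-42*r^2 + 21*r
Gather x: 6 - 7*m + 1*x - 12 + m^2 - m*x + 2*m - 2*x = m^2 - 5*m + x*(-m - 1) - 6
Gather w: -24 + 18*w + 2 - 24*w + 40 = 18 - 6*w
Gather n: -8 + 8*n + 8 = 8*n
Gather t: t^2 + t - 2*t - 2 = t^2 - t - 2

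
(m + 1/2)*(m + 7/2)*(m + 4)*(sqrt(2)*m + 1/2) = sqrt(2)*m^4 + m^3/2 + 8*sqrt(2)*m^3 + 4*m^2 + 71*sqrt(2)*m^2/4 + 71*m/8 + 7*sqrt(2)*m + 7/2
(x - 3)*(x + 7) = x^2 + 4*x - 21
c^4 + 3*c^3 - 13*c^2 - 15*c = c*(c - 3)*(c + 1)*(c + 5)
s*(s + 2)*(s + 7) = s^3 + 9*s^2 + 14*s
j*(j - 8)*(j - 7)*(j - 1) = j^4 - 16*j^3 + 71*j^2 - 56*j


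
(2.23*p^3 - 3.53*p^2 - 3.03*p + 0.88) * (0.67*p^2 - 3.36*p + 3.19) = 1.4941*p^5 - 9.8579*p^4 + 16.9444*p^3 - 0.4903*p^2 - 12.6225*p + 2.8072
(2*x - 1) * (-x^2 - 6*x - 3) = -2*x^3 - 11*x^2 + 3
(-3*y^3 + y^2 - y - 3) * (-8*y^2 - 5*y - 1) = 24*y^5 + 7*y^4 + 6*y^3 + 28*y^2 + 16*y + 3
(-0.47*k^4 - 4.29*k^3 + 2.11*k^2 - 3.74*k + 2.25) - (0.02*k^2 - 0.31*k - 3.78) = -0.47*k^4 - 4.29*k^3 + 2.09*k^2 - 3.43*k + 6.03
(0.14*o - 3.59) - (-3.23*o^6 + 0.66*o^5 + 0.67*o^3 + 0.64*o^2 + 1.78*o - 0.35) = 3.23*o^6 - 0.66*o^5 - 0.67*o^3 - 0.64*o^2 - 1.64*o - 3.24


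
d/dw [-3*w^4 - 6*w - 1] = -12*w^3 - 6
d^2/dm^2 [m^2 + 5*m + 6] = 2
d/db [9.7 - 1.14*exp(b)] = -1.14*exp(b)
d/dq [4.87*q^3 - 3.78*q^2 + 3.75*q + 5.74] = 14.61*q^2 - 7.56*q + 3.75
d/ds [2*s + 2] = 2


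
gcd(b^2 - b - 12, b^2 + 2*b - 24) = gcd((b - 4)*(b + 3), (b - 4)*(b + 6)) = b - 4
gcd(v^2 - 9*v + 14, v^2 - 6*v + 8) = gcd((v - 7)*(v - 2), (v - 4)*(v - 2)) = v - 2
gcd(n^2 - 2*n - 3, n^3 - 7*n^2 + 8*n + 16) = n + 1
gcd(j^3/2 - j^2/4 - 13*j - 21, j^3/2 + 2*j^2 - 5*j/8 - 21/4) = j^2 + 11*j/2 + 7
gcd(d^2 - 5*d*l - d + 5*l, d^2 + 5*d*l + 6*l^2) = 1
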